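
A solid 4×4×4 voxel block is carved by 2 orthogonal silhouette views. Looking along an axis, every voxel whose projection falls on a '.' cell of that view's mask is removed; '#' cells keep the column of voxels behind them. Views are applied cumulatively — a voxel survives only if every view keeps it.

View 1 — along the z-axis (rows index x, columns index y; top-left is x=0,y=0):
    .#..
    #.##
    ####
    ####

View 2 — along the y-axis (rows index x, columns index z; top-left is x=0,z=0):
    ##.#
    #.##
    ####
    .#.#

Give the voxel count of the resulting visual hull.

initial block: 4^3 = 64
step 1: project along z, AND mask (12/16) → |grid| = 48
step 2: project along y, AND mask (12/16) → |grid| = 36

voxel count = 36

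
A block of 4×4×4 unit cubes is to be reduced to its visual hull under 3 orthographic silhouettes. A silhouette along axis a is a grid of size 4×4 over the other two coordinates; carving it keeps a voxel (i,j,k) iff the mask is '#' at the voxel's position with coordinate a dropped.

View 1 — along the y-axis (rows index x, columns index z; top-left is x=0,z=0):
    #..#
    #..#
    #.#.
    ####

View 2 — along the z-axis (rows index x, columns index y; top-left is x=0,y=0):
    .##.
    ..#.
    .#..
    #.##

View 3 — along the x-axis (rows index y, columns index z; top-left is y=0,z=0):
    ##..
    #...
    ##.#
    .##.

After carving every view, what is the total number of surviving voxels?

full grid |V| = 64
[1] y-view keeps 10 columns → grid now 40
[2] z-view keeps 7 columns → grid now 20
[3] x-view keeps 8 columns → grid now 13

remaining voxels: 13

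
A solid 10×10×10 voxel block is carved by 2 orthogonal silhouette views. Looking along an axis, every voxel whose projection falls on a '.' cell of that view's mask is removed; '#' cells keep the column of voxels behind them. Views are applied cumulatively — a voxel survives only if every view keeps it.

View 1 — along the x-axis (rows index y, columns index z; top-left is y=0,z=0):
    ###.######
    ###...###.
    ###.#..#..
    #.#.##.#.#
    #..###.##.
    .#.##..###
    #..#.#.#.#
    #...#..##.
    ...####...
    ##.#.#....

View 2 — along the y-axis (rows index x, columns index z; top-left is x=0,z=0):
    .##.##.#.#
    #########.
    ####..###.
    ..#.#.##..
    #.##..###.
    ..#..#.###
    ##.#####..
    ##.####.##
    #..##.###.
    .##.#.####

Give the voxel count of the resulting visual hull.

start: 10×10×10 = 1000 voxels
V1 x: intersect with YZ mask (55 set) -- 550 left
V2 y: intersect with XZ mask (65 set) -- 362 left

|visual hull| = 362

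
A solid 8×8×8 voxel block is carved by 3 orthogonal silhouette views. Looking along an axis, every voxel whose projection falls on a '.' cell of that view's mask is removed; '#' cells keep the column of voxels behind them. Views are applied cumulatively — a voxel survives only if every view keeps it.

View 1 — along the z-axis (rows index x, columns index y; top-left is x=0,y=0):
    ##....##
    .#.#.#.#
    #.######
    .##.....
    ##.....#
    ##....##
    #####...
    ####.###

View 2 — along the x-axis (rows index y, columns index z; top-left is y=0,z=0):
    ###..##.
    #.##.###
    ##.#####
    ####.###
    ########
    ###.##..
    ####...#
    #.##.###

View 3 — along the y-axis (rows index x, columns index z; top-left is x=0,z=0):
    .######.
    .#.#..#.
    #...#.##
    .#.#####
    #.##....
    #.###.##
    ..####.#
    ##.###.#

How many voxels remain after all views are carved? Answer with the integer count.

remaining voxels: 127

full grid |V| = 512
[1] z-view keeps 36 columns → grid now 288
[2] x-view keeps 49 columns → grid now 215
[3] y-view keeps 39 columns → grid now 127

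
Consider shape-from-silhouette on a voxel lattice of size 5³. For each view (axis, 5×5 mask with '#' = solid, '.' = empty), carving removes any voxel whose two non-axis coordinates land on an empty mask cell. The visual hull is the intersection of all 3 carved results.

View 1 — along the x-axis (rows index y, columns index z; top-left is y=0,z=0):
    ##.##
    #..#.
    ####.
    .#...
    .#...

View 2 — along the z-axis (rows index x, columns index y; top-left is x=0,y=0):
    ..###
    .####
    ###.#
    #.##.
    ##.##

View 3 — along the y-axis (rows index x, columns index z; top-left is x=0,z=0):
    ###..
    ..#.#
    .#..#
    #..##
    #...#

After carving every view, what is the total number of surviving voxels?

start: 5×5×5 = 125 voxels
V1 x: intersect with YZ mask (12 set) -- 60 left
V2 z: intersect with XY mask (18 set) -- 42 left
V3 y: intersect with XZ mask (12 set) -- 18 left

remaining voxels: 18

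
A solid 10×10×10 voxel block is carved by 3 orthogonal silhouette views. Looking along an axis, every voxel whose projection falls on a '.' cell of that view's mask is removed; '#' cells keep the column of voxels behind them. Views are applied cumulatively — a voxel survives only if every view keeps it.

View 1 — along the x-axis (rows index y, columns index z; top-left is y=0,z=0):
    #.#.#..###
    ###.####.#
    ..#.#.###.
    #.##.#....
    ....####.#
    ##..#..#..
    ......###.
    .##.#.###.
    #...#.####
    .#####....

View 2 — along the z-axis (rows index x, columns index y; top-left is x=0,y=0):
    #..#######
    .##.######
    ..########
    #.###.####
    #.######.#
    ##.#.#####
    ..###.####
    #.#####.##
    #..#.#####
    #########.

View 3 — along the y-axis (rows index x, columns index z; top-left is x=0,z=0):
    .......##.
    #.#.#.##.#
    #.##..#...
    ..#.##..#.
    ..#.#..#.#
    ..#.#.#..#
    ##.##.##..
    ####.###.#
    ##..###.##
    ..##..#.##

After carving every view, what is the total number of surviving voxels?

remaining voxels: 203

full grid |V| = 1000
[1] x-view keeps 52 columns → grid now 520
[2] z-view keeps 79 columns → grid now 392
[3] y-view keeps 50 columns → grid now 203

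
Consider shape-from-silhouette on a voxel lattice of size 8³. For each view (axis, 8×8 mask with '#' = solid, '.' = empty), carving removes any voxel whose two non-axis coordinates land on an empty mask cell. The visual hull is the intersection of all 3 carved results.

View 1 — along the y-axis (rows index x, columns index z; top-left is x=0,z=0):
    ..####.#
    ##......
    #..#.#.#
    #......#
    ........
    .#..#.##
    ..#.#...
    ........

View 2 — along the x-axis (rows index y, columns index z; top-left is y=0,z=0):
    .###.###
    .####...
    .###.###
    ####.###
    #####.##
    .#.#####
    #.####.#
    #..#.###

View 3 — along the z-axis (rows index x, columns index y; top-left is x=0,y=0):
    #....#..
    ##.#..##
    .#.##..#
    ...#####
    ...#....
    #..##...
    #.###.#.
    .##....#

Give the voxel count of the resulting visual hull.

remaining voxels: 52

full grid |V| = 512
after view 1 [y-axis, 19 of 64 cells solid] → remaining = 152
after view 2 [x-axis, 47 of 64 cells solid] → remaining = 110
after view 3 [z-axis, 28 of 64 cells solid] → remaining = 52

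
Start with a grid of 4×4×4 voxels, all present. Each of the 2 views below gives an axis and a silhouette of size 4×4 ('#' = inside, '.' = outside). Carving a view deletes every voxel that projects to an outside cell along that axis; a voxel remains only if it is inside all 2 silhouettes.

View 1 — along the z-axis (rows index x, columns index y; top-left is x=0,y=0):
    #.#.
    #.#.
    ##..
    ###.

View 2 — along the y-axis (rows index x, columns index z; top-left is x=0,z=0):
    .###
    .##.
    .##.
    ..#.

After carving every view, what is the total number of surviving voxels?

|visual hull| = 17

full grid |V| = 64
V1 z: intersect with XY mask (9 set) -- 36 left
V2 y: intersect with XZ mask (8 set) -- 17 left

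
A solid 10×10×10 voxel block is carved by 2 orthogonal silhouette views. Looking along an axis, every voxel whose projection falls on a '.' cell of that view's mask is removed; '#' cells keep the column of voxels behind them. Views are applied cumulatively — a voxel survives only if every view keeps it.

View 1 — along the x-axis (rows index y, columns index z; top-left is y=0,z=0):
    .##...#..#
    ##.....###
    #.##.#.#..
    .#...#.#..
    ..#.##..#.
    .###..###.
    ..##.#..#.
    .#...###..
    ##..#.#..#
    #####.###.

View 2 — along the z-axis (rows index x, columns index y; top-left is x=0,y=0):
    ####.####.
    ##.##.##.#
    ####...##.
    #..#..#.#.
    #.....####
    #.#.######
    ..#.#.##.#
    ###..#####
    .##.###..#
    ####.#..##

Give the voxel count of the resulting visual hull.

start: 10×10×10 = 1000 voxels
after view 1 [x-axis, 48 of 100 cells solid] → remaining = 480
after view 2 [z-axis, 64 of 100 cells solid] → remaining = 309

309 voxels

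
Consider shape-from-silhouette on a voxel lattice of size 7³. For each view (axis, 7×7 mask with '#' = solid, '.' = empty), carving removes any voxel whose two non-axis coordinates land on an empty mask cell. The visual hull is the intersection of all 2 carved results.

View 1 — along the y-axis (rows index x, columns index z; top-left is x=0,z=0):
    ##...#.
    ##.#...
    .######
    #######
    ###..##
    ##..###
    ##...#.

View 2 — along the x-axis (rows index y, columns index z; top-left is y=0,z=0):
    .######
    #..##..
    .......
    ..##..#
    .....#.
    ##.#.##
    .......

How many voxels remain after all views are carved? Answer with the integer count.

before carving: 343 voxels (7×7×7)
step 1: project along y, AND mask (32/49) → |grid| = 224
step 2: project along x, AND mask (18/49) → |grid| = 80

voxel count = 80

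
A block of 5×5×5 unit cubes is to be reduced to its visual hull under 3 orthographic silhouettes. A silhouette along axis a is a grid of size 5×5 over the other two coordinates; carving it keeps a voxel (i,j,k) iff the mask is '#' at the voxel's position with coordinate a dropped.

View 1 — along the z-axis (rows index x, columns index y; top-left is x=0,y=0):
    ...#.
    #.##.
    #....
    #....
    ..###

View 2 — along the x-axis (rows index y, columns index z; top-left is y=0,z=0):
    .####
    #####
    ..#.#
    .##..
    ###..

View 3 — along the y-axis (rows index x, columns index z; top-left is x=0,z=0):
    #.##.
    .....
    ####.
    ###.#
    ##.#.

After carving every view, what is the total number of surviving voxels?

remaining voxels: 10

before carving: 125 voxels (5×5×5)
  1. axis=2 (XY plane), |mask|=9  ⇒  voxels=45
  2. axis=0 (YZ plane), |mask|=16  ⇒  voxels=25
  3. axis=1 (XZ plane), |mask|=14  ⇒  voxels=10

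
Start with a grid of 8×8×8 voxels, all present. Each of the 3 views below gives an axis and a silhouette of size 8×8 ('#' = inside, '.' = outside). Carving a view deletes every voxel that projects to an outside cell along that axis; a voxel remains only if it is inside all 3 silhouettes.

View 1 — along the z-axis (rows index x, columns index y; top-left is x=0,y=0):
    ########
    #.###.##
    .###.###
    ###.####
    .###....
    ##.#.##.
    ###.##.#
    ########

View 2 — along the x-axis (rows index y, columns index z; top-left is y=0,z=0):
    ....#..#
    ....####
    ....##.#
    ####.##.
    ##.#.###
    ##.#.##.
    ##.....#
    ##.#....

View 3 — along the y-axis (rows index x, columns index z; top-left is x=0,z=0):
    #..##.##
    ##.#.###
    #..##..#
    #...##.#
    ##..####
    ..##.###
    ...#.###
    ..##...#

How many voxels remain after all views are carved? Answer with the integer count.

start: 8×8×8 = 512 voxels
step 1: project along z, AND mask (49/64) → |grid| = 392
step 2: project along x, AND mask (32/64) → |grid| = 193
step 3: project along y, AND mask (37/64) → |grid| = 116

116 voxels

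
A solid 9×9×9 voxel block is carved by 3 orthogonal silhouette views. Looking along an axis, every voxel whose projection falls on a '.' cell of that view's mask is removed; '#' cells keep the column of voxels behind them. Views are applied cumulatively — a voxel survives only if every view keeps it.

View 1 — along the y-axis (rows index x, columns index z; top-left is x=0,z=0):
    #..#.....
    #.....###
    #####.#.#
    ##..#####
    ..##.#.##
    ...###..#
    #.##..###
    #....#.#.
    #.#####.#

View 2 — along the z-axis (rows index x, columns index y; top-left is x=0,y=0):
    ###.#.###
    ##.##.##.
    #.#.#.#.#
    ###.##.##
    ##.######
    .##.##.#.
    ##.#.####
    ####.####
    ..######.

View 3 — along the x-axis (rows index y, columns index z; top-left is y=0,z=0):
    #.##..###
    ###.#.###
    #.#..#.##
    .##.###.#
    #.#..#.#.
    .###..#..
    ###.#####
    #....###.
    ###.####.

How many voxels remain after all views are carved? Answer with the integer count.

start: 9×9×9 = 729 voxels
[1] y-view keeps 45 columns → grid now 405
[2] z-view keeps 59 columns → grid now 290
[3] x-view keeps 51 columns → grid now 178

178 voxels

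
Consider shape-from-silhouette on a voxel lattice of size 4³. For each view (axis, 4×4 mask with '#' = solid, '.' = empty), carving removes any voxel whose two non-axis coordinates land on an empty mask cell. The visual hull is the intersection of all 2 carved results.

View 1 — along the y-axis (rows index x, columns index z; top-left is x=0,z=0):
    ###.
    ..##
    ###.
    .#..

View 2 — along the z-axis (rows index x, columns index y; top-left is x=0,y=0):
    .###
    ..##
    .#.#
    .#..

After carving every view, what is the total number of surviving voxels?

initial block: 4^3 = 64
V1 y: intersect with XZ mask (9 set) -- 36 left
V2 z: intersect with XY mask (8 set) -- 20 left

voxel count = 20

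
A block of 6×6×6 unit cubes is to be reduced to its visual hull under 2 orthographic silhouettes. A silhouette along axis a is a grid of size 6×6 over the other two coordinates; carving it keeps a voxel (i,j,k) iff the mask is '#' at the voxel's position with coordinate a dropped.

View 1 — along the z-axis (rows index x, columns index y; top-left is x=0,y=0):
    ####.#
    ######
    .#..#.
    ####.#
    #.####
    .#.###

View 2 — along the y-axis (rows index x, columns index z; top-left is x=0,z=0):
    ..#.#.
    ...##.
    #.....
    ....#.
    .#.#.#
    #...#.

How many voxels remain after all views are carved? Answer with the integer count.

remaining voxels: 52

before carving: 216 voxels (6×6×6)
V1 z: intersect with XY mask (27 set) -- 162 left
V2 y: intersect with XZ mask (11 set) -- 52 left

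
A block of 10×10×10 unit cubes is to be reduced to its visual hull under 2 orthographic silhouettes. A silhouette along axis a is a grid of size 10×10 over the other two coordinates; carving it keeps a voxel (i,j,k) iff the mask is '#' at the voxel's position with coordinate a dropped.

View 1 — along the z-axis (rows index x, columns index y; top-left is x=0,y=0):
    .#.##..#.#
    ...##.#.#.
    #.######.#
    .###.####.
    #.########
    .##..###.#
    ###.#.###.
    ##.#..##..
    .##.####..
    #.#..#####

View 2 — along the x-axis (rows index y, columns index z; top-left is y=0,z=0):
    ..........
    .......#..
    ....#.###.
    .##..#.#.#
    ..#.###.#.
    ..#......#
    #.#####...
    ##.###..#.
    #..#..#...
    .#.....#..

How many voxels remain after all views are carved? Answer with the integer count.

239 voxels

start: 10×10×10 = 1000 voxels
V1 z: intersect with XY mask (64 set) -- 640 left
V2 x: intersect with YZ mask (34 set) -- 239 left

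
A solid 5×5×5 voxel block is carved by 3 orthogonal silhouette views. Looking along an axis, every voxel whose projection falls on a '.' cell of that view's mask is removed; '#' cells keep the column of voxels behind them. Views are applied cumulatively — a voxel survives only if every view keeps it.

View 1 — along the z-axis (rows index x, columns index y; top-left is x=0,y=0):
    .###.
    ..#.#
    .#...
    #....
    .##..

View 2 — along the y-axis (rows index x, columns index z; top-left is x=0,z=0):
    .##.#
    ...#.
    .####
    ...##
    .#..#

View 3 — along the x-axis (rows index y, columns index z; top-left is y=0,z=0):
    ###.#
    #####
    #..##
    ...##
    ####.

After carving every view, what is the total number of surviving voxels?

full grid |V| = 125
  1. axis=2 (XY plane), |mask|=9  ⇒  voxels=45
  2. axis=1 (XZ plane), |mask|=12  ⇒  voxels=21
  3. axis=0 (YZ plane), |mask|=18  ⇒  voxels=15

15 voxels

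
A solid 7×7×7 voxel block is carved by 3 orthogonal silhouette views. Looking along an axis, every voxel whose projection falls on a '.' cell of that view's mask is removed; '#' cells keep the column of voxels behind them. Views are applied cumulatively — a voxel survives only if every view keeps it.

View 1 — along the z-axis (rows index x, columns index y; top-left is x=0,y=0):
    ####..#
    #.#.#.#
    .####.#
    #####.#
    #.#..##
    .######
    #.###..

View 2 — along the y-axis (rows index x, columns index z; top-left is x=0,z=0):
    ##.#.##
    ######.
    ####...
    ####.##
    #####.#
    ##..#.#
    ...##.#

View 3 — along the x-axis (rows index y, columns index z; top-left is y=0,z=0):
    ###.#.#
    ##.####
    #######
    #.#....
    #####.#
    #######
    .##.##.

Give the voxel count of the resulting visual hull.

before carving: 343 voxels (7×7×7)
[1] z-view keeps 34 columns → grid now 238
[2] y-view keeps 34 columns → grid now 165
[3] x-view keeps 37 columns → grid now 122

voxel count = 122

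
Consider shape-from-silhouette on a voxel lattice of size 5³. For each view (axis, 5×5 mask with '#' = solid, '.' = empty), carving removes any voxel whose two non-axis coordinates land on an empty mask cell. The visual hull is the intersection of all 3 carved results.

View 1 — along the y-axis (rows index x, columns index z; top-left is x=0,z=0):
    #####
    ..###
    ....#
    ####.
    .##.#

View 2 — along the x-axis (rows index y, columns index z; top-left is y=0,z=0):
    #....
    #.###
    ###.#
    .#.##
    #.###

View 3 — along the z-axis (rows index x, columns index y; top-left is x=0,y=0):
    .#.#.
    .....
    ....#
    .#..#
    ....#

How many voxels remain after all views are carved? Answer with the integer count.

|visual hull| = 16

full grid |V| = 125
[1] y-view keeps 16 columns → grid now 80
[2] x-view keeps 16 columns → grid now 51
[3] z-view keeps 6 columns → grid now 16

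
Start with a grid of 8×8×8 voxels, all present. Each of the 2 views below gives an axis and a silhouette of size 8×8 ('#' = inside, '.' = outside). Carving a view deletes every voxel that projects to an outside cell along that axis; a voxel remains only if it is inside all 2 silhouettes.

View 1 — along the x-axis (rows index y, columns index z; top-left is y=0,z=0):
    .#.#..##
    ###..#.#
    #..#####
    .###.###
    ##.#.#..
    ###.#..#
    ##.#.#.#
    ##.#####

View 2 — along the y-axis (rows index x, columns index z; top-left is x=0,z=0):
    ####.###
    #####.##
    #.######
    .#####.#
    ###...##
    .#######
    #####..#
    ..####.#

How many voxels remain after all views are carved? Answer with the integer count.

remaining voxels: 262

before carving: 512 voxels (8×8×8)
step 1: project along x, AND mask (42/64) → |grid| = 336
step 2: project along y, AND mask (50/64) → |grid| = 262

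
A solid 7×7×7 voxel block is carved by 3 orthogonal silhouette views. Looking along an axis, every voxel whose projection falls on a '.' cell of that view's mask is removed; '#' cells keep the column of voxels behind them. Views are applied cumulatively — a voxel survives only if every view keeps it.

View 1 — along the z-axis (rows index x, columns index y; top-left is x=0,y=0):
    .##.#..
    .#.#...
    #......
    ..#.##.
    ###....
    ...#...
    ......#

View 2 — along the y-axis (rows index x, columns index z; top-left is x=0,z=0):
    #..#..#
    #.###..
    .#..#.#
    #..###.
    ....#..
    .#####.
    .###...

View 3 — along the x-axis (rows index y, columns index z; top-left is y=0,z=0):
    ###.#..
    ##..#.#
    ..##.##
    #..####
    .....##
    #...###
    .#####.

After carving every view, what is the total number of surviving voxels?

|visual hull| = 26

full grid |V| = 343
V1 z: intersect with XY mask (14 set) -- 98 left
V2 y: intersect with XZ mask (23 set) -- 43 left
V3 x: intersect with YZ mask (28 set) -- 26 left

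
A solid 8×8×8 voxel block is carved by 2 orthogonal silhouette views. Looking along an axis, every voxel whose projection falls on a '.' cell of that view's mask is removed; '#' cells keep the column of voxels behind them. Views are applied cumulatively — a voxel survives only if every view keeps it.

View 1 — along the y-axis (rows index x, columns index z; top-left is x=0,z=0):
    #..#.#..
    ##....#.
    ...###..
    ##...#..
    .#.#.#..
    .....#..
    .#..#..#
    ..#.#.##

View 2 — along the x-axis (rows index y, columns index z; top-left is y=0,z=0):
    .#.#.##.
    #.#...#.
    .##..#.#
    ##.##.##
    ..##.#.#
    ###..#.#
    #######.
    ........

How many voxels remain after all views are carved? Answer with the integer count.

initial block: 8^3 = 512
  1. axis=1 (XZ plane), |mask|=23  ⇒  voxels=184
  2. axis=0 (YZ plane), |mask|=33  ⇒  voxels=96

voxel count = 96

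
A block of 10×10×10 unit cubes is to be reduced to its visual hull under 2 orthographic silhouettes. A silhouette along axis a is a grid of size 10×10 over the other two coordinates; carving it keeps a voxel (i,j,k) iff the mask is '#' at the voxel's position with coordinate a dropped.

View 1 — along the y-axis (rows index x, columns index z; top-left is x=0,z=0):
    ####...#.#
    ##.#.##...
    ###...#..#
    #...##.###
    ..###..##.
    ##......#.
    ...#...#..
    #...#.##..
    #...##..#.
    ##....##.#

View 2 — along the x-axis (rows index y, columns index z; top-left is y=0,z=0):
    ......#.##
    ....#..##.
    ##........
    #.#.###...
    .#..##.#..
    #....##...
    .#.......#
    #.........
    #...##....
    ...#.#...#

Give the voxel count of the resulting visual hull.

|visual hull| = 137

full grid |V| = 1000
carve view 1 (along y, XZ-mask fill 45/100): 450 voxels remain
carve view 2 (along x, YZ-mask fill 29/100): 137 voxels remain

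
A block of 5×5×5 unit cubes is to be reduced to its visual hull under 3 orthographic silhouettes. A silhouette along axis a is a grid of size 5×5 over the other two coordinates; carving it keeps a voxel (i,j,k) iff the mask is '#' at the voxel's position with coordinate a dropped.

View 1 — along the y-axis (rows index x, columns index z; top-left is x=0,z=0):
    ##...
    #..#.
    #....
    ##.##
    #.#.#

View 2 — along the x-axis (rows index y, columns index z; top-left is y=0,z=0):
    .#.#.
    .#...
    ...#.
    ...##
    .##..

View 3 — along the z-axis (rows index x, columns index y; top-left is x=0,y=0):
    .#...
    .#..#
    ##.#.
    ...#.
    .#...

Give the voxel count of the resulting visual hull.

initial block: 5^3 = 125
step 1: project along y, AND mask (12/25) → |grid| = 60
step 2: project along x, AND mask (8/25) → |grid| = 15
step 3: project along z, AND mask (8/25) → |grid| = 3

|visual hull| = 3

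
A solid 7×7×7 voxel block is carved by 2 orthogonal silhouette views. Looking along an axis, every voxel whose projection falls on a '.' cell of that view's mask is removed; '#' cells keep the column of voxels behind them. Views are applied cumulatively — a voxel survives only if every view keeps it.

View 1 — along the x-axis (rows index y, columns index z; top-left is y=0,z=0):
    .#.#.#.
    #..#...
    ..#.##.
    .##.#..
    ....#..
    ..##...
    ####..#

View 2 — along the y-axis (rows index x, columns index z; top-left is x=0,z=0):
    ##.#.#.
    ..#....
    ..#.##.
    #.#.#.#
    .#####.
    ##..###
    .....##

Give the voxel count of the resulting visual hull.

64 voxels

start: 7×7×7 = 343 voxels
step 1: project along x, AND mask (19/49) → |grid| = 133
step 2: project along y, AND mask (24/49) → |grid| = 64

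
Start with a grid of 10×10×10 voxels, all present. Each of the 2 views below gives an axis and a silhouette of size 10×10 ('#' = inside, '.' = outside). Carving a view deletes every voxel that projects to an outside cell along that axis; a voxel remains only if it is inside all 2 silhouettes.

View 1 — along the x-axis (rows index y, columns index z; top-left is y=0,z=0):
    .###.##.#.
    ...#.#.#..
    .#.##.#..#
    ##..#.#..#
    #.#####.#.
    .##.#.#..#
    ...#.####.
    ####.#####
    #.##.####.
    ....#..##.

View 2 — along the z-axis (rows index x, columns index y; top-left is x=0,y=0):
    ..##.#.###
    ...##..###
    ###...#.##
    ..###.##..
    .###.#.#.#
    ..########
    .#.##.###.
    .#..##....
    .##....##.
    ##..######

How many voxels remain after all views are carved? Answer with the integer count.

voxel count = 321

before carving: 1000 voxels (10×10×10)
V1 x: intersect with YZ mask (55 set) -- 550 left
V2 z: intersect with XY mask (57 set) -- 321 left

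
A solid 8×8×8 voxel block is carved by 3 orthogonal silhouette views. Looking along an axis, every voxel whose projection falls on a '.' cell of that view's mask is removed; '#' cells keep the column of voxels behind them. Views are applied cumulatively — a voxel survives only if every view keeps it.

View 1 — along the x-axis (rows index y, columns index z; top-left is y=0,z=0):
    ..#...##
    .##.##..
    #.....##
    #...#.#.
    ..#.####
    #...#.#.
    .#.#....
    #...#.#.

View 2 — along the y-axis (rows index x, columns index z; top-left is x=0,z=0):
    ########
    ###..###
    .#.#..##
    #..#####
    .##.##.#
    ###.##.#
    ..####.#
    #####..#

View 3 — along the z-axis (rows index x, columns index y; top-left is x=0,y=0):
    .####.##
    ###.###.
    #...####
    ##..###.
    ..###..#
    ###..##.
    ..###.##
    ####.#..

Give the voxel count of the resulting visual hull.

start: 8×8×8 = 512 voxels
[1] x-view keeps 26 columns → grid now 208
[2] y-view keeps 46 columns → grid now 145
[3] z-view keeps 41 columns → grid now 93

93 voxels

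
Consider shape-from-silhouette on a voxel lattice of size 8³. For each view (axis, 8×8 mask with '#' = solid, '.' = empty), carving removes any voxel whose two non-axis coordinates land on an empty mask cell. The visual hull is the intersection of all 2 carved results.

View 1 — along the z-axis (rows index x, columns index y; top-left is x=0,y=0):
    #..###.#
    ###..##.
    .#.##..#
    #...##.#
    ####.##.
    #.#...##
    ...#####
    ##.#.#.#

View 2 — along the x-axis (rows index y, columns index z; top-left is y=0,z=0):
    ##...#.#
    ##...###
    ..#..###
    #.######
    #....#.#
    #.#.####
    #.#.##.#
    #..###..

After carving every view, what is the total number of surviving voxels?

|visual hull| = 183

before carving: 512 voxels (8×8×8)
[1] z-view keeps 38 columns → grid now 304
[2] x-view keeps 38 columns → grid now 183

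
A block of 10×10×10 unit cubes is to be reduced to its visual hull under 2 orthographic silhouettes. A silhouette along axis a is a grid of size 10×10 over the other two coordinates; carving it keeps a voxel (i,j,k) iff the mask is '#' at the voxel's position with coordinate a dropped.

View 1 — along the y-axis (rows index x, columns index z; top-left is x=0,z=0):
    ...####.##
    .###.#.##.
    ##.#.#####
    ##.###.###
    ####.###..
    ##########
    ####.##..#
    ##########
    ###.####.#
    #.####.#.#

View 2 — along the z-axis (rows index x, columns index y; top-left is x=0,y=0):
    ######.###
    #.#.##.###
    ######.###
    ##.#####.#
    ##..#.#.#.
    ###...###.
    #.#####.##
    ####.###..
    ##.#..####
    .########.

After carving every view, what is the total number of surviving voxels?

565 voxels

start: 10×10×10 = 1000 voxels
  1. axis=1 (XZ plane), |mask|=77  ⇒  voxels=770
  2. axis=2 (XY plane), |mask|=74  ⇒  voxels=565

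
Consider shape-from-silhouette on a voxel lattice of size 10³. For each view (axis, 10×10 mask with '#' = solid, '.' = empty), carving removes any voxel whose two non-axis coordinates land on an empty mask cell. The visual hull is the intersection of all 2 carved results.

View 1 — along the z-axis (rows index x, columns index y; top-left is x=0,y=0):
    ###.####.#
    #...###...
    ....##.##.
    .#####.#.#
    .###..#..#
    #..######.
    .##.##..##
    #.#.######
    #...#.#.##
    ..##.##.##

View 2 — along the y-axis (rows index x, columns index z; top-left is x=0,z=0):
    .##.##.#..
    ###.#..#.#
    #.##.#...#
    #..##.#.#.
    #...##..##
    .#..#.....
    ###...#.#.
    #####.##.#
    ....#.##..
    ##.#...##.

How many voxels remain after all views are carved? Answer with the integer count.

297 voxels

before carving: 1000 voxels (10×10×10)
carve view 1 (along z, XY-mask fill 60/100): 600 voxels remain
carve view 2 (along y, XZ-mask fill 49/100): 297 voxels remain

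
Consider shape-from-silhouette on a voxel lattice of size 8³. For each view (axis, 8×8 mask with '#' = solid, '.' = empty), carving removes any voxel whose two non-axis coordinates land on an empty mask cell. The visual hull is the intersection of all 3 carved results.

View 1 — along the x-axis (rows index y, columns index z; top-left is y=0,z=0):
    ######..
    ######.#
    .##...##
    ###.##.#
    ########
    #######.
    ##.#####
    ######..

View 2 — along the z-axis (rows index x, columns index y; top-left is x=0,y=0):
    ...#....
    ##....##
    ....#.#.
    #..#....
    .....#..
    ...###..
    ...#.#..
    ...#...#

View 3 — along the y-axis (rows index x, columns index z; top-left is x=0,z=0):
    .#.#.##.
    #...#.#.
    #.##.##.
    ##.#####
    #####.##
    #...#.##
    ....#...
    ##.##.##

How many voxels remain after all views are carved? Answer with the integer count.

voxel count = 56

full grid |V| = 512
[1] x-view keeps 51 columns → grid now 408
[2] z-view keeps 17 columns → grid now 112
[3] y-view keeps 37 columns → grid now 56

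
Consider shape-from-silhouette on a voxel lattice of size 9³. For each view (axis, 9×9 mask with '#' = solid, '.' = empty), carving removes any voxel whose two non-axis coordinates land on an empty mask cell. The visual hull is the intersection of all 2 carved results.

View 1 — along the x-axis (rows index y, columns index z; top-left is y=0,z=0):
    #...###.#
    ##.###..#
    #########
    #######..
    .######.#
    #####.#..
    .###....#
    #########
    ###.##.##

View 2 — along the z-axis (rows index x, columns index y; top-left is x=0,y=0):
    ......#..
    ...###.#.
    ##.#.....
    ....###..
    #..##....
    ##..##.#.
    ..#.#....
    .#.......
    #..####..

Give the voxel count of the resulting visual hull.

voxel count = 171

before carving: 729 voxels (9×9×9)
after view 1 [x-axis, 60 of 81 cells solid] → remaining = 540
after view 2 [z-axis, 27 of 81 cells solid] → remaining = 171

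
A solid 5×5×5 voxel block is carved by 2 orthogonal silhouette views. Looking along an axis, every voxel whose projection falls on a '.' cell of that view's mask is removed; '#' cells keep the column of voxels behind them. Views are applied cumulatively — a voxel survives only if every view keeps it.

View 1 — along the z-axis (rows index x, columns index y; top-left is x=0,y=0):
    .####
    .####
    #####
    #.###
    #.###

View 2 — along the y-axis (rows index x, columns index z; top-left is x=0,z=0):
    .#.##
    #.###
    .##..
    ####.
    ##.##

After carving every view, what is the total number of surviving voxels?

full grid |V| = 125
[1] z-view keeps 21 columns → grid now 105
[2] y-view keeps 17 columns → grid now 70

remaining voxels: 70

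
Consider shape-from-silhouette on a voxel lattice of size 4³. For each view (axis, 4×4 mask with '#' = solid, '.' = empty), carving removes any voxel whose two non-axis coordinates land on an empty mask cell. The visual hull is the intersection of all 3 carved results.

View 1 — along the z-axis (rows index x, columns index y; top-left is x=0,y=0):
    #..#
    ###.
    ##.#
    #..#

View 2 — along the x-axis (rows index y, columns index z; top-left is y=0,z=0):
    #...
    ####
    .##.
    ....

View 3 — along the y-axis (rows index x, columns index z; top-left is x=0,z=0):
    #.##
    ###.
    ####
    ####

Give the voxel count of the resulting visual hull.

remaining voxels: 13

full grid |V| = 64
V1 z: intersect with XY mask (10 set) -- 40 left
V2 x: intersect with YZ mask (7 set) -- 14 left
V3 y: intersect with XZ mask (14 set) -- 13 left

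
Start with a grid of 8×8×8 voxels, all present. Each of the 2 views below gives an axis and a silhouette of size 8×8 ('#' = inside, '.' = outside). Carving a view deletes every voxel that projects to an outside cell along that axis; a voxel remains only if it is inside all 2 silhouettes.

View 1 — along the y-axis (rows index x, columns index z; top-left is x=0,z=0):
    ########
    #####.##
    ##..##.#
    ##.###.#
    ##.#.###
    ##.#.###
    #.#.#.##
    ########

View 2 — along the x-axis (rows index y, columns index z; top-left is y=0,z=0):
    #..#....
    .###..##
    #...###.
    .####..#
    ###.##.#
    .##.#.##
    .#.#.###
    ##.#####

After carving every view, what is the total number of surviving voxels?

|visual hull| = 252

initial block: 8^3 = 512
V1 y: intersect with XZ mask (51 set) -- 408 left
V2 x: intersect with YZ mask (39 set) -- 252 left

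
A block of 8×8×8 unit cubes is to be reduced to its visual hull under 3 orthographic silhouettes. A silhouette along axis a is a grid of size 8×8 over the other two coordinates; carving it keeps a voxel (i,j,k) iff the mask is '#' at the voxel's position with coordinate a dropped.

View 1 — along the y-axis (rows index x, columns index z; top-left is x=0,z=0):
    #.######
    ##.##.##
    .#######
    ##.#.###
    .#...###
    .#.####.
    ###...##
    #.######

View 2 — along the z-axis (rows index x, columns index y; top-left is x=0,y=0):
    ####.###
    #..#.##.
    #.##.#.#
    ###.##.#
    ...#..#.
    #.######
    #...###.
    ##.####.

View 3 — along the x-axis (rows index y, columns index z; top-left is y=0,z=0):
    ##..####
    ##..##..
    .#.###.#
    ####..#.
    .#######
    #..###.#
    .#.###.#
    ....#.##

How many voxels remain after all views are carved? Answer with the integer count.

initial block: 8^3 = 512
step 1: project along y, AND mask (47/64) → |grid| = 376
step 2: project along z, AND mask (41/64) → |grid| = 249
step 3: project along x, AND mask (40/64) → |grid| = 158

voxel count = 158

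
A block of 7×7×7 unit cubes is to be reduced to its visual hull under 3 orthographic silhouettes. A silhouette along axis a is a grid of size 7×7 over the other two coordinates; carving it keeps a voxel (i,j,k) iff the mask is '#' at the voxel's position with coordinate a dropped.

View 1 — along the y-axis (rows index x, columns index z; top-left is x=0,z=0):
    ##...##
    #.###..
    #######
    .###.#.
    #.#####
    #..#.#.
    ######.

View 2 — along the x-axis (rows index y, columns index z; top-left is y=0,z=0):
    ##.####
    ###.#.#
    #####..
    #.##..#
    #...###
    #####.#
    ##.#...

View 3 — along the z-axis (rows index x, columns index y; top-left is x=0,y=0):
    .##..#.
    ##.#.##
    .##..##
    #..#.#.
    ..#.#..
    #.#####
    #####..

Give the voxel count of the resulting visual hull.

voxel count = 91

start: 7×7×7 = 343 voxels
  1. axis=1 (XZ plane), |mask|=34  ⇒  voxels=238
  2. axis=0 (YZ plane), |mask|=33  ⇒  voxels=159
  3. axis=2 (XY plane), |mask|=28  ⇒  voxels=91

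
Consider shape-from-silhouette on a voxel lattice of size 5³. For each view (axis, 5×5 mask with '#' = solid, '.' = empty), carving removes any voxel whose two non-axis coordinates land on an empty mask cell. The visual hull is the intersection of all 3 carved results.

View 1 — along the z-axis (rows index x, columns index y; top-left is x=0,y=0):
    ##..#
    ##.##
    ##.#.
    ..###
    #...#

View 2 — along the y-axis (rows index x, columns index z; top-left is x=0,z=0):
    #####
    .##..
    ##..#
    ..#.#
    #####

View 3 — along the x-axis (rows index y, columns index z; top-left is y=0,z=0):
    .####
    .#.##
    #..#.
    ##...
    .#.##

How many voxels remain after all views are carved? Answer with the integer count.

before carving: 125 voxels (5×5×5)
V1 z: intersect with XY mask (15 set) -- 75 left
V2 y: intersect with XZ mask (17 set) -- 48 left
V3 x: intersect with YZ mask (14 set) -- 29 left

|visual hull| = 29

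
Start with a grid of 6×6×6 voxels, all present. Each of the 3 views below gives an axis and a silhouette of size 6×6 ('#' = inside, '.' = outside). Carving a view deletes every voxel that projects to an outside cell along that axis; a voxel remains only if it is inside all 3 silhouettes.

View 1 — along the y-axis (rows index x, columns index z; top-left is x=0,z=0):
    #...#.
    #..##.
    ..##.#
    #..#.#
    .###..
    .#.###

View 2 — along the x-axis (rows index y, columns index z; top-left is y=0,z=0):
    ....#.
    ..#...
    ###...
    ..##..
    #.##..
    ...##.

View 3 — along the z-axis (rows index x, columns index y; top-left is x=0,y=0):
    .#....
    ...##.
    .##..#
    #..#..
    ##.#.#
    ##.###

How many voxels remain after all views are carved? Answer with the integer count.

16 voxels

before carving: 216 voxels (6×6×6)
V1 y: intersect with XZ mask (18 set) -- 108 left
V2 x: intersect with YZ mask (12 set) -- 37 left
V3 z: intersect with XY mask (17 set) -- 16 left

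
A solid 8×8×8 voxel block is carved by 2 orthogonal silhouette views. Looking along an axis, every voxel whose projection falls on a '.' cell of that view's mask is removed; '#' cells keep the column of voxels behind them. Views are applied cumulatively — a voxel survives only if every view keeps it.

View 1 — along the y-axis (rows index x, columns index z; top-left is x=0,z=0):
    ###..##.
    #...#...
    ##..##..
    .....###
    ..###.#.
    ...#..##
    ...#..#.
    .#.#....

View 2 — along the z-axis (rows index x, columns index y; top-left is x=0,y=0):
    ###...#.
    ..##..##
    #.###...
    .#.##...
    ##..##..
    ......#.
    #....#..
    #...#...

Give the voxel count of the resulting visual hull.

80 voxels

before carving: 512 voxels (8×8×8)
after view 1 [y-axis, 25 of 64 cells solid] → remaining = 200
after view 2 [z-axis, 24 of 64 cells solid] → remaining = 80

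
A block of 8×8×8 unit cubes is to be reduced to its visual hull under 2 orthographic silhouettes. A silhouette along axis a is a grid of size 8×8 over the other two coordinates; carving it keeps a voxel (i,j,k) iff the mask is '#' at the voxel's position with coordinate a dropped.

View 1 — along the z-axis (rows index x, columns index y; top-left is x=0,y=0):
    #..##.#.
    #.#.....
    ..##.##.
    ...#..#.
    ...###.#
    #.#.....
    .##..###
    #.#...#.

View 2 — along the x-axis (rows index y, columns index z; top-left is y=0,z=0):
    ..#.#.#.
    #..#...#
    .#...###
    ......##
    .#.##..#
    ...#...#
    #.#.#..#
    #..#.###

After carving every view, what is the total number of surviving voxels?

full grid |V| = 512
[1] z-view keeps 26 columns → grid now 208
[2] x-view keeps 27 columns → grid now 87

voxel count = 87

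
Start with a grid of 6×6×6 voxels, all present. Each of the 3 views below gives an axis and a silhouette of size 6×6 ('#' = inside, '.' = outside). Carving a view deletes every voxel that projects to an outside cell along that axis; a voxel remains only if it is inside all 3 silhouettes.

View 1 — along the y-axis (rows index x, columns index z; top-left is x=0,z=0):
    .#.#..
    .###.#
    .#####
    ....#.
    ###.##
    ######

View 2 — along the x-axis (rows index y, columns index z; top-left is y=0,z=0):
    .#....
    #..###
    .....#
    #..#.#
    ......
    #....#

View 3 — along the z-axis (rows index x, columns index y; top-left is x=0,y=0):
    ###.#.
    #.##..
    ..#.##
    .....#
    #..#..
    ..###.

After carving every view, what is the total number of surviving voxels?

voxel count = 15

start: 6×6×6 = 216 voxels
[1] y-view keeps 23 columns → grid now 138
[2] x-view keeps 11 columns → grid now 39
[3] z-view keeps 16 columns → grid now 15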